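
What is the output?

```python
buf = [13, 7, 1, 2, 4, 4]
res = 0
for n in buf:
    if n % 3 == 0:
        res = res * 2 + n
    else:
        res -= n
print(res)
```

-31

n=13: not %3==0, res = 0-13 = -13
n=7: not %3==0, res = (-13)-7 = -20
n=1: not %3==0, res = (-20)-1 = -21
n=2: not %3==0, res = (-21)-2 = -23
n=4: not %3==0, res = (-23)-4 = -27
n=4: not %3==0, res = (-27)-4 = -31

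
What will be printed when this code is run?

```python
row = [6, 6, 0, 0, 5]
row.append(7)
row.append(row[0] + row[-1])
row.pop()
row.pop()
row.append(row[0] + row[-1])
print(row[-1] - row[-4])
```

append 7 → [6, 6, 0, 0, 5, 7]
append row[0]+row[-1] = 6+7 = 13 → [6, 6, 0, 0, 5, 7, 13]
pop() removes 13 → [6, 6, 0, 0, 5, 7]
pop() removes 7 → [6, 6, 0, 0, 5]
append row[0]+row[-1] = 6+5 = 11 → [6, 6, 0, 0, 5, 11]
row[-1]-row[-4] = 11-0 = 11

11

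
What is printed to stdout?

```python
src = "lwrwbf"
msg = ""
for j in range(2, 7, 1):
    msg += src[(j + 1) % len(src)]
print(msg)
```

wbflw

j=2: add src[3]='w' → 'w'
j=3: add src[4]='b' → 'wb'
j=4: add src[5]='f' → 'wbf'
j=5: add src[0]='l' → 'wbfl'
j=6: add src[1]='w' → 'wbflw'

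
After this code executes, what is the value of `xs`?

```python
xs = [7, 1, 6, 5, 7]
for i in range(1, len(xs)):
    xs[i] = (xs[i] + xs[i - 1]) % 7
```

i=1: xs[1] = (1+7)%7 = 1 → [7, 1, 6, 5, 7]
i=2: xs[2] = (6+1)%7 = 0 → [7, 1, 0, 5, 7]
i=3: xs[3] = (5+0)%7 = 5 → [7, 1, 0, 5, 7]
i=4: xs[4] = (7+5)%7 = 5 → [7, 1, 0, 5, 5]

[7, 1, 0, 5, 5]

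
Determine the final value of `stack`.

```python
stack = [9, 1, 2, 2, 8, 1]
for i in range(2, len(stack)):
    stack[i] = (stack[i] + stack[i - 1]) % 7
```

i=2: stack[2] = (2+1)%7 = 3 → [9, 1, 3, 2, 8, 1]
i=3: stack[3] = (2+3)%7 = 5 → [9, 1, 3, 5, 8, 1]
i=4: stack[4] = (8+5)%7 = 6 → [9, 1, 3, 5, 6, 1]
i=5: stack[5] = (1+6)%7 = 0 → [9, 1, 3, 5, 6, 0]

[9, 1, 3, 5, 6, 0]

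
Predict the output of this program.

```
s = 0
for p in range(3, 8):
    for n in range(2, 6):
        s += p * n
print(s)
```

350

p=3,n=2: s = 0+6 = 6
p=3,n=3: s = 6+9 = 15
p=3,n=4: s = 15+12 = 27
p=3,n=5: s = 27+15 = 42
p=4,n=2: s = 42+8 = 50
p=4,n=3: s = 50+12 = 62
p=4,n=4: s = 62+16 = 78
p=4,n=5: s = 78+20 = 98
p=5,n=2: s = 98+10 = 108
p=5,n=3: s = 108+15 = 123
p=5,n=4: s = 123+20 = 143
p=5,n=5: s = 143+25 = 168
p=6,n=2: s = 168+12 = 180
p=6,n=3: s = 180+18 = 198
p=6,n=4: s = 198+24 = 222
p=6,n=5: s = 222+30 = 252
p=7,n=2: s = 252+14 = 266
p=7,n=3: s = 266+21 = 287
p=7,n=4: s = 287+28 = 315
p=7,n=5: s = 315+35 = 350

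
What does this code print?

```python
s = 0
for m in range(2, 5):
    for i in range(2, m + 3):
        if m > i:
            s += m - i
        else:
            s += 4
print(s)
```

40

m=2,i=2: not 2>2, s = 0+4 = 4
m=2,i=3: not 2>3, s = 4+4 = 8
m=2,i=4: not 2>4, s = 8+4 = 12
m=3,i=2: 3>2, s = 12+1 = 13
m=3,i=3: not 3>3, s = 13+4 = 17
m=3,i=4: not 3>4, s = 17+4 = 21
m=3,i=5: not 3>5, s = 21+4 = 25
m=4,i=2: 4>2, s = 25+2 = 27
m=4,i=3: 4>3, s = 27+1 = 28
m=4,i=4: not 4>4, s = 28+4 = 32
m=4,i=5: not 4>5, s = 32+4 = 36
m=4,i=6: not 4>6, s = 36+4 = 40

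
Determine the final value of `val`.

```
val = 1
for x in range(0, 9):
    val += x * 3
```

x=0: val = 1+0*3 = 1
x=1: val = 1+1*3 = 4
x=2: val = 4+2*3 = 10
x=3: val = 10+3*3 = 19
x=4: val = 19+4*3 = 31
x=5: val = 31+5*3 = 46
x=6: val = 46+6*3 = 64
x=7: val = 64+7*3 = 85
x=8: val = 85+8*3 = 109

109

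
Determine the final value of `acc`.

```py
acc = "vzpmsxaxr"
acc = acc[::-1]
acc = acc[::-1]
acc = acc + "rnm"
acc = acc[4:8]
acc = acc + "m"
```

'sxaxm'

reverse → 'rxaxsmpzv'
reverse → 'vzpmsxaxr'
+ 'rnm' → 'vzpmsxaxrrnm'
slice [4:8] → 'sxax'
+ 'm' → 'sxaxm'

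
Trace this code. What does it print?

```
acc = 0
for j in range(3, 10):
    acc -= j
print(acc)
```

-42

j=3: acc = 0-3 = -3
j=4: acc = (-3)-4 = -7
j=5: acc = (-7)-5 = -12
j=6: acc = (-12)-6 = -18
j=7: acc = (-18)-7 = -25
j=8: acc = (-25)-8 = -33
j=9: acc = (-33)-9 = -42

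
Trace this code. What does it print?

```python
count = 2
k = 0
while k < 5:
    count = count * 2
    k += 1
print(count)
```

k=0: count = 2*2 = 4
k=1: count = 4*2 = 8
k=2: count = 8*2 = 16
k=3: count = 16*2 = 32
k=4: count = 32*2 = 64

64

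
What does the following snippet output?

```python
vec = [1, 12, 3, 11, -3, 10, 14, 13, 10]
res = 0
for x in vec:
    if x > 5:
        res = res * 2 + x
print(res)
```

732

x=1: not >5
x=12: >5, res = 0*2+12 = 12
x=3: not >5
x=11: >5, res = 12*2+11 = 35
x=-3: not >5
x=10: >5, res = 35*2+10 = 80
x=14: >5, res = 80*2+14 = 174
x=13: >5, res = 174*2+13 = 361
x=10: >5, res = 361*2+10 = 732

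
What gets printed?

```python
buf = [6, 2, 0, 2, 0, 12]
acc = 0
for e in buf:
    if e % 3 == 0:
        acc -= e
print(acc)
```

-18

e=6: %3==0, acc = 0-6 = -6
e=2: not %3==0
e=0: %3==0, acc = (-6)-0 = -6
e=2: not %3==0
e=0: %3==0, acc = (-6)-0 = -6
e=12: %3==0, acc = (-6)-12 = -18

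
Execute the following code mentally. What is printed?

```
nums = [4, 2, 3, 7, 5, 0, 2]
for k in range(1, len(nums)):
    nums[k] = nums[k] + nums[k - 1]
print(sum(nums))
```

k=1: nums[1] = 2+4 = 6 → [4, 6, 3, 7, 5, 0, 2]
k=2: nums[2] = 3+6 = 9 → [4, 6, 9, 7, 5, 0, 2]
k=3: nums[3] = 7+9 = 16 → [4, 6, 9, 16, 5, 0, 2]
k=4: nums[4] = 5+16 = 21 → [4, 6, 9, 16, 21, 0, 2]
k=5: nums[5] = 0+21 = 21 → [4, 6, 9, 16, 21, 21, 2]
k=6: nums[6] = 2+21 = 23 → [4, 6, 9, 16, 21, 21, 23]
sum = 100

100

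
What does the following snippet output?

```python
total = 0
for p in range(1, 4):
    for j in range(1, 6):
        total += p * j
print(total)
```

90

p=1,j=1: total = 0+1 = 1
p=1,j=2: total = 1+2 = 3
p=1,j=3: total = 3+3 = 6
p=1,j=4: total = 6+4 = 10
p=1,j=5: total = 10+5 = 15
p=2,j=1: total = 15+2 = 17
p=2,j=2: total = 17+4 = 21
p=2,j=3: total = 21+6 = 27
p=2,j=4: total = 27+8 = 35
p=2,j=5: total = 35+10 = 45
p=3,j=1: total = 45+3 = 48
p=3,j=2: total = 48+6 = 54
p=3,j=3: total = 54+9 = 63
p=3,j=4: total = 63+12 = 75
p=3,j=5: total = 75+15 = 90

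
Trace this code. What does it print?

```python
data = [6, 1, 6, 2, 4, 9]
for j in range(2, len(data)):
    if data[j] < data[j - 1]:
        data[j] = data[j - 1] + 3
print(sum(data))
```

49

j=2: 6>=1, unchanged → [6, 1, 6, 2, 4, 9]
j=3: 2<6, data[3] = 6+3 = 9 → [6, 1, 6, 9, 4, 9]
j=4: 4<9, data[4] = 9+3 = 12 → [6, 1, 6, 9, 12, 9]
j=5: 9<12, data[5] = 12+3 = 15 → [6, 1, 6, 9, 12, 15]
sum = 49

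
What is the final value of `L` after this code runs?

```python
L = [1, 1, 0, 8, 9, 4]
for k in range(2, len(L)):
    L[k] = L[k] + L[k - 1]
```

[1, 1, 1, 9, 18, 22]

k=2: L[2] = 0+1 = 1 → [1, 1, 1, 8, 9, 4]
k=3: L[3] = 8+1 = 9 → [1, 1, 1, 9, 9, 4]
k=4: L[4] = 9+9 = 18 → [1, 1, 1, 9, 18, 4]
k=5: L[5] = 4+18 = 22 → [1, 1, 1, 9, 18, 22]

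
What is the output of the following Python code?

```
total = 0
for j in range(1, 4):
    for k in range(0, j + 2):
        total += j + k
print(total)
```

45

j=1,k=0: total = 0+1 = 1
j=1,k=1: total = 1+2 = 3
j=1,k=2: total = 3+3 = 6
j=2,k=0: total = 6+2 = 8
j=2,k=1: total = 8+3 = 11
j=2,k=2: total = 11+4 = 15
j=2,k=3: total = 15+5 = 20
j=3,k=0: total = 20+3 = 23
j=3,k=1: total = 23+4 = 27
j=3,k=2: total = 27+5 = 32
j=3,k=3: total = 32+6 = 38
j=3,k=4: total = 38+7 = 45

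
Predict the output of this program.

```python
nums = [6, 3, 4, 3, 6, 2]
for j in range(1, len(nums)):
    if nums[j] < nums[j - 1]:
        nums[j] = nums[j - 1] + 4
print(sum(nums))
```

96

j=1: 3<6, nums[1] = 6+4 = 10 → [6, 10, 4, 3, 6, 2]
j=2: 4<10, nums[2] = 10+4 = 14 → [6, 10, 14, 3, 6, 2]
j=3: 3<14, nums[3] = 14+4 = 18 → [6, 10, 14, 18, 6, 2]
j=4: 6<18, nums[4] = 18+4 = 22 → [6, 10, 14, 18, 22, 2]
j=5: 2<22, nums[5] = 22+4 = 26 → [6, 10, 14, 18, 22, 26]
sum = 96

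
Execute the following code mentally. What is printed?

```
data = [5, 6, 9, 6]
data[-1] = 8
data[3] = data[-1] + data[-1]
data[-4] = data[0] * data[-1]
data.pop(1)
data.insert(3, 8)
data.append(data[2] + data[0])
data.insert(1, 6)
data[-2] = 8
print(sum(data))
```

data[-1] = 8 → [5, 6, 9, 8]
data[3] = data[-1]+data[-1] = 8+8 = 16 → [5, 6, 9, 16]
data[-4] = data[0]*data[-1] = 5*16 = 80 → [80, 6, 9, 16]
pop(1) removes 6 → [80, 9, 16]
insert 8 at 3 → [80, 9, 16, 8]
append data[2]+data[0] = 16+80 = 96 → [80, 9, 16, 8, 96]
insert 6 at 1 → [80, 6, 9, 16, 8, 96]
data[-2] = 8 → [80, 6, 9, 16, 8, 96]
sum = 215

215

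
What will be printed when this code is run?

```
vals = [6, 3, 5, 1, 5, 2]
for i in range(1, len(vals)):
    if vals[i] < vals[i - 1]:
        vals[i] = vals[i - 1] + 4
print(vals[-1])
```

i=1: 3<6, vals[1] = 6+4 = 10 → [6, 10, 5, 1, 5, 2]
i=2: 5<10, vals[2] = 10+4 = 14 → [6, 10, 14, 1, 5, 2]
i=3: 1<14, vals[3] = 14+4 = 18 → [6, 10, 14, 18, 5, 2]
i=4: 5<18, vals[4] = 18+4 = 22 → [6, 10, 14, 18, 22, 2]
i=5: 2<22, vals[5] = 22+4 = 26 → [6, 10, 14, 18, 22, 26]

26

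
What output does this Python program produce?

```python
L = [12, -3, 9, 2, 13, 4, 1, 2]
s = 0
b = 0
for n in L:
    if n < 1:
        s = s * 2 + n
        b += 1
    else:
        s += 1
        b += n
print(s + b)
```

49

n=12: not <1, s = 0+1 = 1; b=12
n=-3: <1, s = 1*2+(-3) = -1; b=13
n=9: not <1, s = (-1)+1 = 0; b=22
n=2: not <1, s = 0+1 = 1; b=24
n=13: not <1, s = 1+1 = 2; b=37
n=4: not <1, s = 2+1 = 3; b=41
n=1: not <1, s = 3+1 = 4; b=42
n=2: not <1, s = 4+1 = 5; b=44
s+b = 5+44 = 49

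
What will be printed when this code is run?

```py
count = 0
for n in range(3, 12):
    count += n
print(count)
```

n=3: count = 0+3 = 3
n=4: count = 3+4 = 7
n=5: count = 7+5 = 12
n=6: count = 12+6 = 18
n=7: count = 18+7 = 25
n=8: count = 25+8 = 33
n=9: count = 33+9 = 42
n=10: count = 42+10 = 52
n=11: count = 52+11 = 63

63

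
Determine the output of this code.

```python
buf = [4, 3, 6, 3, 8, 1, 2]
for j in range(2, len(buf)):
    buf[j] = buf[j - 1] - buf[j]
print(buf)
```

j=2: buf[2] = 3-6 = -3 → [4, 3, -3, 3, 8, 1, 2]
j=3: buf[3] = (-3)-3 = -6 → [4, 3, -3, -6, 8, 1, 2]
j=4: buf[4] = (-6)-8 = -14 → [4, 3, -3, -6, -14, 1, 2]
j=5: buf[5] = (-14)-1 = -15 → [4, 3, -3, -6, -14, -15, 2]
j=6: buf[6] = (-15)-2 = -17 → [4, 3, -3, -6, -14, -15, -17]

[4, 3, -3, -6, -14, -15, -17]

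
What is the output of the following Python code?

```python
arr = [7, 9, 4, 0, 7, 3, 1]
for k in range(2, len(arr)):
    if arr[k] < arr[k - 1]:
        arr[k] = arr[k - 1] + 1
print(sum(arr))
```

k=2: 4<9, arr[2] = 9+1 = 10 → [7, 9, 10, 0, 7, 3, 1]
k=3: 0<10, arr[3] = 10+1 = 11 → [7, 9, 10, 11, 7, 3, 1]
k=4: 7<11, arr[4] = 11+1 = 12 → [7, 9, 10, 11, 12, 3, 1]
k=5: 3<12, arr[5] = 12+1 = 13 → [7, 9, 10, 11, 12, 13, 1]
k=6: 1<13, arr[6] = 13+1 = 14 → [7, 9, 10, 11, 12, 13, 14]
sum = 76

76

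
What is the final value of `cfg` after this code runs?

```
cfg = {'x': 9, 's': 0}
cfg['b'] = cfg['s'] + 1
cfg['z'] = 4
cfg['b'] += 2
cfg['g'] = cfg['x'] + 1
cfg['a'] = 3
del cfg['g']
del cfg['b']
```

cfg['b'] = cfg['s']+1 = 1 → {'x': 9, 's': 0, 'b': 1}
cfg['z'] = 4 → {'x': 9, 's': 0, 'b': 1, 'z': 4}
cfg['b'] = 1+2 = 3 → {'x': 9, 's': 0, 'b': 3, 'z': 4}
cfg['g'] = cfg['x']+1 = 10 → {'x': 9, 's': 0, 'b': 3, 'z': 4, 'g': 10}
cfg['a'] = 3 → {'x': 9, 's': 0, 'b': 3, 'z': 4, 'g': 10, 'a': 3}
del 'g' → {'x': 9, 's': 0, 'b': 3, 'z': 4, 'a': 3}
del 'b' → {'x': 9, 's': 0, 'z': 4, 'a': 3}

{'x': 9, 's': 0, 'z': 4, 'a': 3}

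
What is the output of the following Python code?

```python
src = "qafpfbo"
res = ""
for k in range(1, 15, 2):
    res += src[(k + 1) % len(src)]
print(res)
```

ffoapbq

k=1: add src[2]='f' → 'f'
k=3: add src[4]='f' → 'ff'
k=5: add src[6]='o' → 'ffo'
k=7: add src[1]='a' → 'ffoa'
k=9: add src[3]='p' → 'ffoap'
k=11: add src[5]='b' → 'ffoapb'
k=13: add src[0]='q' → 'ffoapbq'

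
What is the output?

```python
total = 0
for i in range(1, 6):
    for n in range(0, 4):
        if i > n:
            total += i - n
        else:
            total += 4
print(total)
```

i=1,n=0: 1>0, total = 0+1 = 1
i=1,n=1: not 1>1, total = 1+4 = 5
i=1,n=2: not 1>2, total = 5+4 = 9
i=1,n=3: not 1>3, total = 9+4 = 13
i=2,n=0: 2>0, total = 13+2 = 15
i=2,n=1: 2>1, total = 15+1 = 16
i=2,n=2: not 2>2, total = 16+4 = 20
i=2,n=3: not 2>3, total = 20+4 = 24
i=3,n=0: 3>0, total = 24+3 = 27
i=3,n=1: 3>1, total = 27+2 = 29
i=3,n=2: 3>2, total = 29+1 = 30
i=3,n=3: not 3>3, total = 30+4 = 34
i=4,n=0: 4>0, total = 34+4 = 38
i=4,n=1: 4>1, total = 38+3 = 41
i=4,n=2: 4>2, total = 41+2 = 43
i=4,n=3: 4>3, total = 43+1 = 44
i=5,n=0: 5>0, total = 44+5 = 49
i=5,n=1: 5>1, total = 49+4 = 53
i=5,n=2: 5>2, total = 53+3 = 56
i=5,n=3: 5>3, total = 56+2 = 58

58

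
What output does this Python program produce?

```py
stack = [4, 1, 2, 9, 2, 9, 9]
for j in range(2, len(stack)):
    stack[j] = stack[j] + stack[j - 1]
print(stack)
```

j=2: stack[2] = 2+1 = 3 → [4, 1, 3, 9, 2, 9, 9]
j=3: stack[3] = 9+3 = 12 → [4, 1, 3, 12, 2, 9, 9]
j=4: stack[4] = 2+12 = 14 → [4, 1, 3, 12, 14, 9, 9]
j=5: stack[5] = 9+14 = 23 → [4, 1, 3, 12, 14, 23, 9]
j=6: stack[6] = 9+23 = 32 → [4, 1, 3, 12, 14, 23, 32]

[4, 1, 3, 12, 14, 23, 32]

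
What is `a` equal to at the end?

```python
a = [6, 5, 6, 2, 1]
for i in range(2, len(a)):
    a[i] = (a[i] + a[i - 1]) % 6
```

i=2: a[2] = (6+5)%6 = 5 → [6, 5, 5, 2, 1]
i=3: a[3] = (2+5)%6 = 1 → [6, 5, 5, 1, 1]
i=4: a[4] = (1+1)%6 = 2 → [6, 5, 5, 1, 2]

[6, 5, 5, 1, 2]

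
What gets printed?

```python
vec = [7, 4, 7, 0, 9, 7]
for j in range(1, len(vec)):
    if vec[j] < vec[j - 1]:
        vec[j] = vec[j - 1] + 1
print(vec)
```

j=1: 4<7, vec[1] = 7+1 = 8 → [7, 8, 7, 0, 9, 7]
j=2: 7<8, vec[2] = 8+1 = 9 → [7, 8, 9, 0, 9, 7]
j=3: 0<9, vec[3] = 9+1 = 10 → [7, 8, 9, 10, 9, 7]
j=4: 9<10, vec[4] = 10+1 = 11 → [7, 8, 9, 10, 11, 7]
j=5: 7<11, vec[5] = 11+1 = 12 → [7, 8, 9, 10, 11, 12]

[7, 8, 9, 10, 11, 12]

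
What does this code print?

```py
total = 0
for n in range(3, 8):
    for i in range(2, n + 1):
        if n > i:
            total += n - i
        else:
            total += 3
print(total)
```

50

n=3,i=2: 3>2, total = 0+1 = 1
n=3,i=3: not 3>3, total = 1+3 = 4
n=4,i=2: 4>2, total = 4+2 = 6
n=4,i=3: 4>3, total = 6+1 = 7
n=4,i=4: not 4>4, total = 7+3 = 10
n=5,i=2: 5>2, total = 10+3 = 13
n=5,i=3: 5>3, total = 13+2 = 15
n=5,i=4: 5>4, total = 15+1 = 16
n=5,i=5: not 5>5, total = 16+3 = 19
n=6,i=2: 6>2, total = 19+4 = 23
n=6,i=3: 6>3, total = 23+3 = 26
n=6,i=4: 6>4, total = 26+2 = 28
n=6,i=5: 6>5, total = 28+1 = 29
n=6,i=6: not 6>6, total = 29+3 = 32
n=7,i=2: 7>2, total = 32+5 = 37
n=7,i=3: 7>3, total = 37+4 = 41
n=7,i=4: 7>4, total = 41+3 = 44
n=7,i=5: 7>5, total = 44+2 = 46
n=7,i=6: 7>6, total = 46+1 = 47
n=7,i=7: not 7>7, total = 47+3 = 50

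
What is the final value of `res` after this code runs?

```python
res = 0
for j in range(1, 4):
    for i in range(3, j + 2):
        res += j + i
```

18

j=2,i=3: res = 0+5 = 5
j=3,i=3: res = 5+6 = 11
j=3,i=4: res = 11+7 = 18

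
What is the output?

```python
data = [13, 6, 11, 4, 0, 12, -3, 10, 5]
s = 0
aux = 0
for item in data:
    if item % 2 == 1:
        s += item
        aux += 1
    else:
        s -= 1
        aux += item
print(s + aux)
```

item=13: odd, s = 0+13 = 13; aux=1
item=6: not odd, s = 13-1 = 12; aux=7
item=11: odd, s = 12+11 = 23; aux=8
item=4: not odd, s = 23-1 = 22; aux=12
item=0: not odd, s = 22-1 = 21; aux=12
item=12: not odd, s = 21-1 = 20; aux=24
item=-3: odd, s = 20+(-3) = 17; aux=25
item=10: not odd, s = 17-1 = 16; aux=35
item=5: odd, s = 16+5 = 21; aux=36
s+aux = 21+36 = 57

57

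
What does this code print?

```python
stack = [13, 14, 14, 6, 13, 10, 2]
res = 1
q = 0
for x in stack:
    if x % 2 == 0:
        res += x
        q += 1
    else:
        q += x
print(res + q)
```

78

x=13: not even; q=13
x=14: even, res = 1+14 = 15; q=14
x=14: even, res = 15+14 = 29; q=15
x=6: even, res = 29+6 = 35; q=16
x=13: not even; q=29
x=10: even, res = 35+10 = 45; q=30
x=2: even, res = 45+2 = 47; q=31
res+q = 47+31 = 78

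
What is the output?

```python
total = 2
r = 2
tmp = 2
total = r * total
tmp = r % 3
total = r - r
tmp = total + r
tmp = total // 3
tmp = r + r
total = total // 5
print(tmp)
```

4

total = 2*2 = 4
tmp = 2%3 = 2
total = 2-2 = 0
tmp = 0+2 = 2
tmp = 0//3 = 0
tmp = 2+2 = 4
total = 0//5 = 0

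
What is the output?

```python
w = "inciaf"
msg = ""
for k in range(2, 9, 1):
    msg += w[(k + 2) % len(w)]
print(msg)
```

k=2: add w[4]='a' → 'a'
k=3: add w[5]='f' → 'af'
k=4: add w[0]='i' → 'afi'
k=5: add w[1]='n' → 'afin'
k=6: add w[2]='c' → 'afinc'
k=7: add w[3]='i' → 'afinci'
k=8: add w[4]='a' → 'afincia'

afincia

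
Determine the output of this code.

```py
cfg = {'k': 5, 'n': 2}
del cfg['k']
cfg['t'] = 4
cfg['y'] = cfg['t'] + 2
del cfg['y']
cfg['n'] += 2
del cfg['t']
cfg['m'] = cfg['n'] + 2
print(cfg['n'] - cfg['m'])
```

del 'k' → {'n': 2}
cfg['t'] = 4 → {'n': 2, 't': 4}
cfg['y'] = cfg['t']+2 = 6 → {'n': 2, 't': 4, 'y': 6}
del 'y' → {'n': 2, 't': 4}
cfg['n'] = 2+2 = 4 → {'n': 4, 't': 4}
del 't' → {'n': 4}
cfg['m'] = cfg['n']+2 = 6 → {'n': 4, 'm': 6}
cfg['n']-cfg['m'] = 4-6 = -2

-2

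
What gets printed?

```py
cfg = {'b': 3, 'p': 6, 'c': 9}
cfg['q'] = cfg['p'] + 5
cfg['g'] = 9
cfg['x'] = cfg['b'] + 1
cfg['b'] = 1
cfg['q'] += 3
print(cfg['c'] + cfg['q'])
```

cfg['q'] = cfg['p']+5 = 11 → {'b': 3, 'p': 6, 'c': 9, 'q': 11}
cfg['g'] = 9 → {'b': 3, 'p': 6, 'c': 9, 'q': 11, 'g': 9}
cfg['x'] = cfg['b']+1 = 4 → {'b': 3, 'p': 6, 'c': 9, 'q': 11, 'g': 9, 'x': 4}
cfg['b'] = 1 → {'b': 1, 'p': 6, 'c': 9, 'q': 11, 'g': 9, 'x': 4}
cfg['q'] = 11+3 = 14 → {'b': 1, 'p': 6, 'c': 9, 'q': 14, 'g': 9, 'x': 4}
cfg['c']+cfg['q'] = 9+14 = 23

23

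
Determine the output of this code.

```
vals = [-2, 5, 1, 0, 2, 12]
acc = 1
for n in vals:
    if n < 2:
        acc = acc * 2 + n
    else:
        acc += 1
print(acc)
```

n=-2: <2, acc = 1*2+(-2) = 0
n=5: not <2, acc = 0+1 = 1
n=1: <2, acc = 1*2+1 = 3
n=0: <2, acc = 3*2+0 = 6
n=2: not <2, acc = 6+1 = 7
n=12: not <2, acc = 7+1 = 8

8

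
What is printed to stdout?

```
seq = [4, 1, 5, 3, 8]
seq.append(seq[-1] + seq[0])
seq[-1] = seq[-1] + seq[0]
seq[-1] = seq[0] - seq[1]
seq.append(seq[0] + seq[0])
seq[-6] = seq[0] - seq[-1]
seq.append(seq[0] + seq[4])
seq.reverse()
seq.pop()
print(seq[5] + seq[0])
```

17

append seq[-1]+seq[0] = 8+4 = 12 → [4, 1, 5, 3, 8, 12]
seq[-1] = seq[-1]+seq[0] = 12+4 = 16 → [4, 1, 5, 3, 8, 16]
seq[-1] = seq[0]-seq[1] = 4-1 = 3 → [4, 1, 5, 3, 8, 3]
append seq[0]+seq[0] = 4+4 = 8 → [4, 1, 5, 3, 8, 3, 8]
seq[-6] = seq[0]-seq[-1] = 4-8 = -4 → [4, -4, 5, 3, 8, 3, 8]
append seq[0]+seq[4] = 4+8 = 12 → [4, -4, 5, 3, 8, 3, 8, 12]
reverse → [12, 8, 3, 8, 3, 5, -4, 4]
pop() removes 4 → [12, 8, 3, 8, 3, 5, -4]
seq[5]+seq[0] = 5+12 = 17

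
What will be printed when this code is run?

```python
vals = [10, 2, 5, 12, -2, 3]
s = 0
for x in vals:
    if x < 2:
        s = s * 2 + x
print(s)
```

-2

x=10: not <2
x=2: not <2
x=5: not <2
x=12: not <2
x=-2: <2, s = 0*2+(-2) = -2
x=3: not <2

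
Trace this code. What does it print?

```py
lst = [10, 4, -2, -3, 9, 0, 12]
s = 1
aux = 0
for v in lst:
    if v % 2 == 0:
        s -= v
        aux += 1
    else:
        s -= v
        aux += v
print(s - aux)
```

v=10: even, s = 1-10 = -9; aux=1
v=4: even, s = (-9)-4 = -13; aux=2
v=-2: even, s = (-13)-(-2) = -11; aux=3
v=-3: not even, s = (-11)-(-3) = -8; aux=0
v=9: not even, s = (-8)-9 = -17; aux=9
v=0: even, s = (-17)-0 = -17; aux=10
v=12: even, s = (-17)-12 = -29; aux=11
s-aux = (-29)-11 = -40

-40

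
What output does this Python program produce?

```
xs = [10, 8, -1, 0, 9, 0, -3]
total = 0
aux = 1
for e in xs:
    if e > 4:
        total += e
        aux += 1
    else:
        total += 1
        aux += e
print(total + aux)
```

31

e=10: >4, total = 0+10 = 10; aux=2
e=8: >4, total = 10+8 = 18; aux=3
e=-1: not >4, total = 18+1 = 19; aux=2
e=0: not >4, total = 19+1 = 20; aux=2
e=9: >4, total = 20+9 = 29; aux=3
e=0: not >4, total = 29+1 = 30; aux=3
e=-3: not >4, total = 30+1 = 31; aux=0
total+aux = 31+0 = 31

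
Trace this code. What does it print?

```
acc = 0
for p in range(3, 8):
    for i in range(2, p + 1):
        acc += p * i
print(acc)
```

p=3,i=2: acc = 0+6 = 6
p=3,i=3: acc = 6+9 = 15
p=4,i=2: acc = 15+8 = 23
p=4,i=3: acc = 23+12 = 35
p=4,i=4: acc = 35+16 = 51
p=5,i=2: acc = 51+10 = 61
p=5,i=3: acc = 61+15 = 76
p=5,i=4: acc = 76+20 = 96
p=5,i=5: acc = 96+25 = 121
p=6,i=2: acc = 121+12 = 133
p=6,i=3: acc = 133+18 = 151
p=6,i=4: acc = 151+24 = 175
p=6,i=5: acc = 175+30 = 205
p=6,i=6: acc = 205+36 = 241
p=7,i=2: acc = 241+14 = 255
p=7,i=3: acc = 255+21 = 276
p=7,i=4: acc = 276+28 = 304
p=7,i=5: acc = 304+35 = 339
p=7,i=6: acc = 339+42 = 381
p=7,i=7: acc = 381+49 = 430

430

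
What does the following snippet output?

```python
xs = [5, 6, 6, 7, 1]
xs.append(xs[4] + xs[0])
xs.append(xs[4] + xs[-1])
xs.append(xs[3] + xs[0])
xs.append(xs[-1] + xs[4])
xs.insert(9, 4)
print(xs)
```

[5, 6, 6, 7, 1, 6, 7, 12, 13, 4]

append xs[4]+xs[0] = 1+5 = 6 → [5, 6, 6, 7, 1, 6]
append xs[4]+xs[-1] = 1+6 = 7 → [5, 6, 6, 7, 1, 6, 7]
append xs[3]+xs[0] = 7+5 = 12 → [5, 6, 6, 7, 1, 6, 7, 12]
append xs[-1]+xs[4] = 12+1 = 13 → [5, 6, 6, 7, 1, 6, 7, 12, 13]
insert 4 at 9 → [5, 6, 6, 7, 1, 6, 7, 12, 13, 4]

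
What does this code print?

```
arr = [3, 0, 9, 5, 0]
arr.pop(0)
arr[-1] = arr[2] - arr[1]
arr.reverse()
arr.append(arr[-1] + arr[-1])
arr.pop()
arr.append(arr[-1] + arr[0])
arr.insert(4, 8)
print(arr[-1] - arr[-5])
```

-9

pop(0) removes 3 → [0, 9, 5, 0]
arr[-1] = arr[2]-arr[1] = 5-9 = -4 → [0, 9, 5, -4]
reverse → [-4, 5, 9, 0]
append arr[-1]+arr[-1] = 0+0 = 0 → [-4, 5, 9, 0, 0]
pop() removes 0 → [-4, 5, 9, 0]
append arr[-1]+arr[0] = 0+(-4) = -4 → [-4, 5, 9, 0, -4]
insert 8 at 4 → [-4, 5, 9, 0, 8, -4]
arr[-1]-arr[-5] = (-4)-5 = -9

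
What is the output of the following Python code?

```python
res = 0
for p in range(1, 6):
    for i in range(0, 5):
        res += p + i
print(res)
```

125

p=1,i=0: res = 0+1 = 1
p=1,i=1: res = 1+2 = 3
p=1,i=2: res = 3+3 = 6
p=1,i=3: res = 6+4 = 10
p=1,i=4: res = 10+5 = 15
p=2,i=0: res = 15+2 = 17
p=2,i=1: res = 17+3 = 20
p=2,i=2: res = 20+4 = 24
p=2,i=3: res = 24+5 = 29
p=2,i=4: res = 29+6 = 35
p=3,i=0: res = 35+3 = 38
p=3,i=1: res = 38+4 = 42
p=3,i=2: res = 42+5 = 47
p=3,i=3: res = 47+6 = 53
p=3,i=4: res = 53+7 = 60
p=4,i=0: res = 60+4 = 64
p=4,i=1: res = 64+5 = 69
p=4,i=2: res = 69+6 = 75
p=4,i=3: res = 75+7 = 82
p=4,i=4: res = 82+8 = 90
p=5,i=0: res = 90+5 = 95
p=5,i=1: res = 95+6 = 101
p=5,i=2: res = 101+7 = 108
p=5,i=3: res = 108+8 = 116
p=5,i=4: res = 116+9 = 125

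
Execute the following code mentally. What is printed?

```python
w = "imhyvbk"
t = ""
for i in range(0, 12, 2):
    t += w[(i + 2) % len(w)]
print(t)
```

hvkmyb

i=0: add w[2]='h' → 'h'
i=2: add w[4]='v' → 'hv'
i=4: add w[6]='k' → 'hvk'
i=6: add w[1]='m' → 'hvkm'
i=8: add w[3]='y' → 'hvkmy'
i=10: add w[5]='b' → 'hvkmyb'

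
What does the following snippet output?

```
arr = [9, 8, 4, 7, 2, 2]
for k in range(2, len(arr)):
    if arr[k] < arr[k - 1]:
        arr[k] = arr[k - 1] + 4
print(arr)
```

k=2: 4<8, arr[2] = 8+4 = 12 → [9, 8, 12, 7, 2, 2]
k=3: 7<12, arr[3] = 12+4 = 16 → [9, 8, 12, 16, 2, 2]
k=4: 2<16, arr[4] = 16+4 = 20 → [9, 8, 12, 16, 20, 2]
k=5: 2<20, arr[5] = 20+4 = 24 → [9, 8, 12, 16, 20, 24]

[9, 8, 12, 16, 20, 24]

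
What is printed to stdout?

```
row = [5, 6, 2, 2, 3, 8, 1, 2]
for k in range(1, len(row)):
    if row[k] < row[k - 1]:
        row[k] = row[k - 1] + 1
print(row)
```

k=1: 6>=5, unchanged → [5, 6, 2, 2, 3, 8, 1, 2]
k=2: 2<6, row[2] = 6+1 = 7 → [5, 6, 7, 2, 3, 8, 1, 2]
k=3: 2<7, row[3] = 7+1 = 8 → [5, 6, 7, 8, 3, 8, 1, 2]
k=4: 3<8, row[4] = 8+1 = 9 → [5, 6, 7, 8, 9, 8, 1, 2]
k=5: 8<9, row[5] = 9+1 = 10 → [5, 6, 7, 8, 9, 10, 1, 2]
k=6: 1<10, row[6] = 10+1 = 11 → [5, 6, 7, 8, 9, 10, 11, 2]
k=7: 2<11, row[7] = 11+1 = 12 → [5, 6, 7, 8, 9, 10, 11, 12]

[5, 6, 7, 8, 9, 10, 11, 12]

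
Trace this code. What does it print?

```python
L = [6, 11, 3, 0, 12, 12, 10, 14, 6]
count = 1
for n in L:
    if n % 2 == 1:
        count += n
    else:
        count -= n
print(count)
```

-45

n=6: not odd, count = 1-6 = -5
n=11: odd, count = (-5)+11 = 6
n=3: odd, count = 6+3 = 9
n=0: not odd, count = 9-0 = 9
n=12: not odd, count = 9-12 = -3
n=12: not odd, count = (-3)-12 = -15
n=10: not odd, count = (-15)-10 = -25
n=14: not odd, count = (-25)-14 = -39
n=6: not odd, count = (-39)-6 = -45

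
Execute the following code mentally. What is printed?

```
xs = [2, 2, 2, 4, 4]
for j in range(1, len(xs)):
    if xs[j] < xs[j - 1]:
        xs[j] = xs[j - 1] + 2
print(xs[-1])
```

4

j=1: 2>=2, unchanged → [2, 2, 2, 4, 4]
j=2: 2>=2, unchanged → [2, 2, 2, 4, 4]
j=3: 4>=2, unchanged → [2, 2, 2, 4, 4]
j=4: 4>=4, unchanged → [2, 2, 2, 4, 4]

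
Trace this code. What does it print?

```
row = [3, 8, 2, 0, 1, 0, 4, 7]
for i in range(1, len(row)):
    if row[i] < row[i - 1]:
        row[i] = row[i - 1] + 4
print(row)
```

i=1: 8>=3, unchanged → [3, 8, 2, 0, 1, 0, 4, 7]
i=2: 2<8, row[2] = 8+4 = 12 → [3, 8, 12, 0, 1, 0, 4, 7]
i=3: 0<12, row[3] = 12+4 = 16 → [3, 8, 12, 16, 1, 0, 4, 7]
i=4: 1<16, row[4] = 16+4 = 20 → [3, 8, 12, 16, 20, 0, 4, 7]
i=5: 0<20, row[5] = 20+4 = 24 → [3, 8, 12, 16, 20, 24, 4, 7]
i=6: 4<24, row[6] = 24+4 = 28 → [3, 8, 12, 16, 20, 24, 28, 7]
i=7: 7<28, row[7] = 28+4 = 32 → [3, 8, 12, 16, 20, 24, 28, 32]

[3, 8, 12, 16, 20, 24, 28, 32]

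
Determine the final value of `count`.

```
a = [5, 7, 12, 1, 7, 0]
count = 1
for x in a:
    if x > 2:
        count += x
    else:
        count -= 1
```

x=5: >2, count = 1+5 = 6
x=7: >2, count = 6+7 = 13
x=12: >2, count = 13+12 = 25
x=1: not >2, count = 25-1 = 24
x=7: >2, count = 24+7 = 31
x=0: not >2, count = 31-1 = 30

30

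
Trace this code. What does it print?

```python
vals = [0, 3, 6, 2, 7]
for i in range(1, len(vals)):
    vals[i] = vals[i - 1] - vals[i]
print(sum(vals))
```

-41

i=1: vals[1] = 0-3 = -3 → [0, -3, 6, 2, 7]
i=2: vals[2] = (-3)-6 = -9 → [0, -3, -9, 2, 7]
i=3: vals[3] = (-9)-2 = -11 → [0, -3, -9, -11, 7]
i=4: vals[4] = (-11)-7 = -18 → [0, -3, -9, -11, -18]
sum = -41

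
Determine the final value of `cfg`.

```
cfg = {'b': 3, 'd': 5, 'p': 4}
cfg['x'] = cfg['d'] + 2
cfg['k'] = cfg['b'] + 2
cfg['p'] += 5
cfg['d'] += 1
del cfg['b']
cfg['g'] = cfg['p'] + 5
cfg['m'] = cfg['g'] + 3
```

{'d': 6, 'p': 9, 'x': 7, 'k': 5, 'g': 14, 'm': 17}

cfg['x'] = cfg['d']+2 = 7 → {'b': 3, 'd': 5, 'p': 4, 'x': 7}
cfg['k'] = cfg['b']+2 = 5 → {'b': 3, 'd': 5, 'p': 4, 'x': 7, 'k': 5}
cfg['p'] = 4+5 = 9 → {'b': 3, 'd': 5, 'p': 9, 'x': 7, 'k': 5}
cfg['d'] = 5+1 = 6 → {'b': 3, 'd': 6, 'p': 9, 'x': 7, 'k': 5}
del 'b' → {'d': 6, 'p': 9, 'x': 7, 'k': 5}
cfg['g'] = cfg['p']+5 = 14 → {'d': 6, 'p': 9, 'x': 7, 'k': 5, 'g': 14}
cfg['m'] = cfg['g']+3 = 17 → {'d': 6, 'p': 9, 'x': 7, 'k': 5, 'g': 14, 'm': 17}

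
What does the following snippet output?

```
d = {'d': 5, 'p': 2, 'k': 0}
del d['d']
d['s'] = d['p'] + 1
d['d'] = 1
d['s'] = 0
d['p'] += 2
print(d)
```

del 'd' → {'p': 2, 'k': 0}
d['s'] = d['p']+1 = 3 → {'p': 2, 'k': 0, 's': 3}
d['d'] = 1 → {'p': 2, 'k': 0, 's': 3, 'd': 1}
d['s'] = 0 → {'p': 2, 'k': 0, 's': 0, 'd': 1}
d['p'] = 2+2 = 4 → {'p': 4, 'k': 0, 's': 0, 'd': 1}

{'p': 4, 'k': 0, 's': 0, 'd': 1}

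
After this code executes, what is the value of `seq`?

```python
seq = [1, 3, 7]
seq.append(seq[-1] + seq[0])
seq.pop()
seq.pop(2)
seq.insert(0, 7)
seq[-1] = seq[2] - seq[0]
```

[7, 1, -4]

append seq[-1]+seq[0] = 7+1 = 8 → [1, 3, 7, 8]
pop() removes 8 → [1, 3, 7]
pop(2) removes 7 → [1, 3]
insert 7 at 0 → [7, 1, 3]
seq[-1] = seq[2]-seq[0] = 3-7 = -4 → [7, 1, -4]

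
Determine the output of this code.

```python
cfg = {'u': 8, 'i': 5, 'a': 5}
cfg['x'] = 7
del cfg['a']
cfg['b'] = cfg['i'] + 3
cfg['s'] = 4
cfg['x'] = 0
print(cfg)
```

{'u': 8, 'i': 5, 'x': 0, 'b': 8, 's': 4}

cfg['x'] = 7 → {'u': 8, 'i': 5, 'a': 5, 'x': 7}
del 'a' → {'u': 8, 'i': 5, 'x': 7}
cfg['b'] = cfg['i']+3 = 8 → {'u': 8, 'i': 5, 'x': 7, 'b': 8}
cfg['s'] = 4 → {'u': 8, 'i': 5, 'x': 7, 'b': 8, 's': 4}
cfg['x'] = 0 → {'u': 8, 'i': 5, 'x': 0, 'b': 8, 's': 4}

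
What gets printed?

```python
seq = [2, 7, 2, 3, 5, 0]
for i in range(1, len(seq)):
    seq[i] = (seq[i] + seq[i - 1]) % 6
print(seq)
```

i=1: seq[1] = (7+2)%6 = 3 → [2, 3, 2, 3, 5, 0]
i=2: seq[2] = (2+3)%6 = 5 → [2, 3, 5, 3, 5, 0]
i=3: seq[3] = (3+5)%6 = 2 → [2, 3, 5, 2, 5, 0]
i=4: seq[4] = (5+2)%6 = 1 → [2, 3, 5, 2, 1, 0]
i=5: seq[5] = (0+1)%6 = 1 → [2, 3, 5, 2, 1, 1]

[2, 3, 5, 2, 1, 1]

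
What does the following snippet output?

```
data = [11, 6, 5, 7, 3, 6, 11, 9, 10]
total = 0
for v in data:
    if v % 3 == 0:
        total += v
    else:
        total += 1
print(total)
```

29

v=11: not %3==0, total = 0+1 = 1
v=6: %3==0, total = 1+6 = 7
v=5: not %3==0, total = 7+1 = 8
v=7: not %3==0, total = 8+1 = 9
v=3: %3==0, total = 9+3 = 12
v=6: %3==0, total = 12+6 = 18
v=11: not %3==0, total = 18+1 = 19
v=9: %3==0, total = 19+9 = 28
v=10: not %3==0, total = 28+1 = 29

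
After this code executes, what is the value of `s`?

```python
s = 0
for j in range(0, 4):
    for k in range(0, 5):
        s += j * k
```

60

j=0,k=0: s = 0+0 = 0
j=0,k=1: s = 0+0 = 0
j=0,k=2: s = 0+0 = 0
j=0,k=3: s = 0+0 = 0
j=0,k=4: s = 0+0 = 0
j=1,k=0: s = 0+0 = 0
j=1,k=1: s = 0+1 = 1
j=1,k=2: s = 1+2 = 3
j=1,k=3: s = 3+3 = 6
j=1,k=4: s = 6+4 = 10
j=2,k=0: s = 10+0 = 10
j=2,k=1: s = 10+2 = 12
j=2,k=2: s = 12+4 = 16
j=2,k=3: s = 16+6 = 22
j=2,k=4: s = 22+8 = 30
j=3,k=0: s = 30+0 = 30
j=3,k=1: s = 30+3 = 33
j=3,k=2: s = 33+6 = 39
j=3,k=3: s = 39+9 = 48
j=3,k=4: s = 48+12 = 60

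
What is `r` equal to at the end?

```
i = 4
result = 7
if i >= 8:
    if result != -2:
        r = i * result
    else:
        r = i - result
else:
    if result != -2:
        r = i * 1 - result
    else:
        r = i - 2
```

i=4, result=7
i >= 8 is False; result != -2 is True
→ r = i * 1 - result = -3

-3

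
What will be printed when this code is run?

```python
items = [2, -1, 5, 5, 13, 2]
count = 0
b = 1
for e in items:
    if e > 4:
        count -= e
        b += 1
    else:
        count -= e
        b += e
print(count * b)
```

-182

e=2: not >4, count = 0-2 = -2; b=3
e=-1: not >4, count = (-2)-(-1) = -1; b=2
e=5: >4, count = (-1)-5 = -6; b=3
e=5: >4, count = (-6)-5 = -11; b=4
e=13: >4, count = (-11)-13 = -24; b=5
e=2: not >4, count = (-24)-2 = -26; b=7
count*b = (-26)*7 = -182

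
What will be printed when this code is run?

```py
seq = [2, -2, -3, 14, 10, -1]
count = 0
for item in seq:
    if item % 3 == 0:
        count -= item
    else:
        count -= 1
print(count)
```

-2

item=2: not %3==0, count = 0-1 = -1
item=-2: not %3==0, count = (-1)-1 = -2
item=-3: %3==0, count = (-2)-(-3) = 1
item=14: not %3==0, count = 1-1 = 0
item=10: not %3==0, count = 0-1 = -1
item=-1: not %3==0, count = (-1)-1 = -2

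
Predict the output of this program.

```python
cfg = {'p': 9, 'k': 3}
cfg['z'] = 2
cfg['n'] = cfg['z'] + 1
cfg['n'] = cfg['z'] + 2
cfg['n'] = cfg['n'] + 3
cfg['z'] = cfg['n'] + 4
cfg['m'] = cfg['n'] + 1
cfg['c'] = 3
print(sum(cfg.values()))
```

cfg['z'] = 2 → {'p': 9, 'k': 3, 'z': 2}
cfg['n'] = cfg['z']+1 = 3 → {'p': 9, 'k': 3, 'z': 2, 'n': 3}
cfg['n'] = cfg['z']+2 = 4 → {'p': 9, 'k': 3, 'z': 2, 'n': 4}
cfg['n'] = cfg['n']+3 = 7 → {'p': 9, 'k': 3, 'z': 2, 'n': 7}
cfg['z'] = cfg['n']+4 = 11 → {'p': 9, 'k': 3, 'z': 11, 'n': 7}
cfg['m'] = cfg['n']+1 = 8 → {'p': 9, 'k': 3, 'z': 11, 'n': 7, 'm': 8}
cfg['c'] = 3 → {'p': 9, 'k': 3, 'z': 11, 'n': 7, 'm': 8, 'c': 3}
sum of values = 41

41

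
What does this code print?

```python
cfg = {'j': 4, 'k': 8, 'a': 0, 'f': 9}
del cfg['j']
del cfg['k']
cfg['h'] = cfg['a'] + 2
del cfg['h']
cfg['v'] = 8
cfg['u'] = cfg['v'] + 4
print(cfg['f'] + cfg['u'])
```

21

del 'j' → {'k': 8, 'a': 0, 'f': 9}
del 'k' → {'a': 0, 'f': 9}
cfg['h'] = cfg['a']+2 = 2 → {'a': 0, 'f': 9, 'h': 2}
del 'h' → {'a': 0, 'f': 9}
cfg['v'] = 8 → {'a': 0, 'f': 9, 'v': 8}
cfg['u'] = cfg['v']+4 = 12 → {'a': 0, 'f': 9, 'v': 8, 'u': 12}
cfg['f']+cfg['u'] = 9+12 = 21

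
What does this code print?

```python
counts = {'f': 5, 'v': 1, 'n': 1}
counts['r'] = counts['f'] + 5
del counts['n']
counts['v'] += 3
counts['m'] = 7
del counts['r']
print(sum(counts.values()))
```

16

counts['r'] = counts['f']+5 = 10 → {'f': 5, 'v': 1, 'n': 1, 'r': 10}
del 'n' → {'f': 5, 'v': 1, 'r': 10}
counts['v'] = 1+3 = 4 → {'f': 5, 'v': 4, 'r': 10}
counts['m'] = 7 → {'f': 5, 'v': 4, 'r': 10, 'm': 7}
del 'r' → {'f': 5, 'v': 4, 'm': 7}
sum of values = 16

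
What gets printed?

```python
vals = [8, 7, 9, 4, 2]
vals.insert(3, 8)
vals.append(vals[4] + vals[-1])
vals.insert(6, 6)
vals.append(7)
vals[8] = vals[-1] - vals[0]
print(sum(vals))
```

insert 8 at 3 → [8, 7, 9, 8, 4, 2]
append vals[4]+vals[-1] = 4+2 = 6 → [8, 7, 9, 8, 4, 2, 6]
insert 6 at 6 → [8, 7, 9, 8, 4, 2, 6, 6]
append 7 → [8, 7, 9, 8, 4, 2, 6, 6, 7]
vals[8] = vals[-1]-vals[0] = 7-8 = -1 → [8, 7, 9, 8, 4, 2, 6, 6, -1]
sum = 49

49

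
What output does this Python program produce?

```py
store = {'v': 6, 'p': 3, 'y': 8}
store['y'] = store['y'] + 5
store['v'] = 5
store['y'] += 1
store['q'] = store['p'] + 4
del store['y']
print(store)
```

store['y'] = store['y']+5 = 13 → {'v': 6, 'p': 3, 'y': 13}
store['v'] = 5 → {'v': 5, 'p': 3, 'y': 13}
store['y'] = 13+1 = 14 → {'v': 5, 'p': 3, 'y': 14}
store['q'] = store['p']+4 = 7 → {'v': 5, 'p': 3, 'y': 14, 'q': 7}
del 'y' → {'v': 5, 'p': 3, 'q': 7}

{'v': 5, 'p': 3, 'q': 7}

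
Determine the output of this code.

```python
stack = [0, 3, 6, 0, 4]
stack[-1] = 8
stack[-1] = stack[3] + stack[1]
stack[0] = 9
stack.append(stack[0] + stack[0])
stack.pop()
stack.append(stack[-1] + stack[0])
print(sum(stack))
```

stack[-1] = 8 → [0, 3, 6, 0, 8]
stack[-1] = stack[3]+stack[1] = 0+3 = 3 → [0, 3, 6, 0, 3]
stack[0] = 9 → [9, 3, 6, 0, 3]
append stack[0]+stack[0] = 9+9 = 18 → [9, 3, 6, 0, 3, 18]
pop() removes 18 → [9, 3, 6, 0, 3]
append stack[-1]+stack[0] = 3+9 = 12 → [9, 3, 6, 0, 3, 12]
sum = 33

33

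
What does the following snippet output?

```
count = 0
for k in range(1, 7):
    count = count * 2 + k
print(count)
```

120

k=1: count = 0*2+1 = 1
k=2: count = 1*2+2 = 4
k=3: count = 4*2+3 = 11
k=4: count = 11*2+4 = 26
k=5: count = 26*2+5 = 57
k=6: count = 57*2+6 = 120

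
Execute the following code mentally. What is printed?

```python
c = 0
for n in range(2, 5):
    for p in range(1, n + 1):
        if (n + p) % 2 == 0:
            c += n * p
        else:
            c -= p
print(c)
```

n=2,p=1: odd sum, c = 0-1 = -1
n=2,p=2: even sum, c = (-1)+4 = 3
n=3,p=1: even sum, c = 3+3 = 6
n=3,p=2: odd sum, c = 6-2 = 4
n=3,p=3: even sum, c = 4+9 = 13
n=4,p=1: odd sum, c = 13-1 = 12
n=4,p=2: even sum, c = 12+8 = 20
n=4,p=3: odd sum, c = 20-3 = 17
n=4,p=4: even sum, c = 17+16 = 33

33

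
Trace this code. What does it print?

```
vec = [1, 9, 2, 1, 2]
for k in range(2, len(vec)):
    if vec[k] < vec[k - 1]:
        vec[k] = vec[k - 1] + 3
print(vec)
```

k=2: 2<9, vec[2] = 9+3 = 12 → [1, 9, 12, 1, 2]
k=3: 1<12, vec[3] = 12+3 = 15 → [1, 9, 12, 15, 2]
k=4: 2<15, vec[4] = 15+3 = 18 → [1, 9, 12, 15, 18]

[1, 9, 12, 15, 18]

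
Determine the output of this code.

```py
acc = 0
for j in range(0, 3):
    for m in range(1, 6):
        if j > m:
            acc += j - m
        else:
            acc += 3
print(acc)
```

43

j=0,m=1: not 0>1, acc = 0+3 = 3
j=0,m=2: not 0>2, acc = 3+3 = 6
j=0,m=3: not 0>3, acc = 6+3 = 9
j=0,m=4: not 0>4, acc = 9+3 = 12
j=0,m=5: not 0>5, acc = 12+3 = 15
j=1,m=1: not 1>1, acc = 15+3 = 18
j=1,m=2: not 1>2, acc = 18+3 = 21
j=1,m=3: not 1>3, acc = 21+3 = 24
j=1,m=4: not 1>4, acc = 24+3 = 27
j=1,m=5: not 1>5, acc = 27+3 = 30
j=2,m=1: 2>1, acc = 30+1 = 31
j=2,m=2: not 2>2, acc = 31+3 = 34
j=2,m=3: not 2>3, acc = 34+3 = 37
j=2,m=4: not 2>4, acc = 37+3 = 40
j=2,m=5: not 2>5, acc = 40+3 = 43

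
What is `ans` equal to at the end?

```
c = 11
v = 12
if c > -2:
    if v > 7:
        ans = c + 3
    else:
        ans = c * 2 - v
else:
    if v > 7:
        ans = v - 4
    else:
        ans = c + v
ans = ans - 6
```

8

c=11, v=12
c > -2 is True; v > 7 is True
→ ans = c + 3 = 14
ans = 14-6 = 8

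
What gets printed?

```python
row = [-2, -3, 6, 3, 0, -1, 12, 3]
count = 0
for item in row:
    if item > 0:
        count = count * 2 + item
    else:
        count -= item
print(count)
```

item=-2: not >0, count = 0-(-2) = 2
item=-3: not >0, count = 2-(-3) = 5
item=6: >0, count = 5*2+6 = 16
item=3: >0, count = 16*2+3 = 35
item=0: not >0, count = 35-0 = 35
item=-1: not >0, count = 35-(-1) = 36
item=12: >0, count = 36*2+12 = 84
item=3: >0, count = 84*2+3 = 171

171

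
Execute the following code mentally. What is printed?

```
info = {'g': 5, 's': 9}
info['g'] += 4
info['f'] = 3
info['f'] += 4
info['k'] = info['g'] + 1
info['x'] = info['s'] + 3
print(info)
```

info['g'] = 5+4 = 9 → {'g': 9, 's': 9}
info['f'] = 3 → {'g': 9, 's': 9, 'f': 3}
info['f'] = 3+4 = 7 → {'g': 9, 's': 9, 'f': 7}
info['k'] = info['g']+1 = 10 → {'g': 9, 's': 9, 'f': 7, 'k': 10}
info['x'] = info['s']+3 = 12 → {'g': 9, 's': 9, 'f': 7, 'k': 10, 'x': 12}

{'g': 9, 's': 9, 'f': 7, 'k': 10, 'x': 12}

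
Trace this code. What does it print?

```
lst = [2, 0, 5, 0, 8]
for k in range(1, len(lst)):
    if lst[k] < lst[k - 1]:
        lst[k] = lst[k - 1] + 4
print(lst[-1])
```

18

k=1: 0<2, lst[1] = 2+4 = 6 → [2, 6, 5, 0, 8]
k=2: 5<6, lst[2] = 6+4 = 10 → [2, 6, 10, 0, 8]
k=3: 0<10, lst[3] = 10+4 = 14 → [2, 6, 10, 14, 8]
k=4: 8<14, lst[4] = 14+4 = 18 → [2, 6, 10, 14, 18]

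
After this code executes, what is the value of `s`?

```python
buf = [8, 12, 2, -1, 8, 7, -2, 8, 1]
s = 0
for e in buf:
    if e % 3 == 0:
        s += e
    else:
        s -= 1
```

4

e=8: not %3==0, s = 0-1 = -1
e=12: %3==0, s = (-1)+12 = 11
e=2: not %3==0, s = 11-1 = 10
e=-1: not %3==0, s = 10-1 = 9
e=8: not %3==0, s = 9-1 = 8
e=7: not %3==0, s = 8-1 = 7
e=-2: not %3==0, s = 7-1 = 6
e=8: not %3==0, s = 6-1 = 5
e=1: not %3==0, s = 5-1 = 4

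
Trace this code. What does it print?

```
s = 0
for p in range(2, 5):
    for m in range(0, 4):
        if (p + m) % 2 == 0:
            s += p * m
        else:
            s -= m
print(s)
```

p=2,m=0: even sum, s = 0+0 = 0
p=2,m=1: odd sum, s = 0-1 = -1
p=2,m=2: even sum, s = (-1)+4 = 3
p=2,m=3: odd sum, s = 3-3 = 0
p=3,m=0: odd sum, s = 0-0 = 0
p=3,m=1: even sum, s = 0+3 = 3
p=3,m=2: odd sum, s = 3-2 = 1
p=3,m=3: even sum, s = 1+9 = 10
p=4,m=0: even sum, s = 10+0 = 10
p=4,m=1: odd sum, s = 10-1 = 9
p=4,m=2: even sum, s = 9+8 = 17
p=4,m=3: odd sum, s = 17-3 = 14

14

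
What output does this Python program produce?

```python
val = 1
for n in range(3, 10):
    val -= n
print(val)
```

n=3: val = 1-3 = -2
n=4: val = (-2)-4 = -6
n=5: val = (-6)-5 = -11
n=6: val = (-11)-6 = -17
n=7: val = (-17)-7 = -24
n=8: val = (-24)-8 = -32
n=9: val = (-32)-9 = -41

-41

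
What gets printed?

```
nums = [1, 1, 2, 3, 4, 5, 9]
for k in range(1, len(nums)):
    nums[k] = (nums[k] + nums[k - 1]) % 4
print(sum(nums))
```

k=1: nums[1] = (1+1)%4 = 2 → [1, 2, 2, 3, 4, 5, 9]
k=2: nums[2] = (2+2)%4 = 0 → [1, 2, 0, 3, 4, 5, 9]
k=3: nums[3] = (3+0)%4 = 3 → [1, 2, 0, 3, 4, 5, 9]
k=4: nums[4] = (4+3)%4 = 3 → [1, 2, 0, 3, 3, 5, 9]
k=5: nums[5] = (5+3)%4 = 0 → [1, 2, 0, 3, 3, 0, 9]
k=6: nums[6] = (9+0)%4 = 1 → [1, 2, 0, 3, 3, 0, 1]
sum = 10

10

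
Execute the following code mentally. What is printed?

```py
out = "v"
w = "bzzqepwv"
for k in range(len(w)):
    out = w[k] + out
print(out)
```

vwpeqzzbv

k=0: prepend 'b' → 'bv'
k=1: prepend 'z' → 'zbv'
k=2: prepend 'z' → 'zzbv'
k=3: prepend 'q' → 'qzzbv'
k=4: prepend 'e' → 'eqzzbv'
k=5: prepend 'p' → 'peqzzbv'
k=6: prepend 'w' → 'wpeqzzbv'
k=7: prepend 'v' → 'vwpeqzzbv'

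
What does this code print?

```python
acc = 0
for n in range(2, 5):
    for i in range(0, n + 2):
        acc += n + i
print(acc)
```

78

n=2,i=0: acc = 0+2 = 2
n=2,i=1: acc = 2+3 = 5
n=2,i=2: acc = 5+4 = 9
n=2,i=3: acc = 9+5 = 14
n=3,i=0: acc = 14+3 = 17
n=3,i=1: acc = 17+4 = 21
n=3,i=2: acc = 21+5 = 26
n=3,i=3: acc = 26+6 = 32
n=3,i=4: acc = 32+7 = 39
n=4,i=0: acc = 39+4 = 43
n=4,i=1: acc = 43+5 = 48
n=4,i=2: acc = 48+6 = 54
n=4,i=3: acc = 54+7 = 61
n=4,i=4: acc = 61+8 = 69
n=4,i=5: acc = 69+9 = 78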